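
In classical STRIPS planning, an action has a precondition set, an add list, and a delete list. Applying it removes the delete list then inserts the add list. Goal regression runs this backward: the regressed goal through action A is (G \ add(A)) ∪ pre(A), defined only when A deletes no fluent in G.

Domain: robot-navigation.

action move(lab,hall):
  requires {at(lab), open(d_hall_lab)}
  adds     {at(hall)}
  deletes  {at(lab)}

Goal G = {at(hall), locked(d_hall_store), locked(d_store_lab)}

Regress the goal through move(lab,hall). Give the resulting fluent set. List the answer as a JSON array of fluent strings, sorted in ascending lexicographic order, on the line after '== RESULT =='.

Compute (G \ add) ∪ pre:
  G ∩ del = {}  (empty — regression defined)
  G \ add = {at(hall), locked(d_hall_store), locked(d_store_lab)} \ {at(hall)} = {locked(d_hall_store), locked(d_store_lab)}
  ∪ pre   = {locked(d_hall_store), locked(d_store_lab)} ∪ {at(lab), open(d_hall_lab)}
          = {at(lab), locked(d_hall_store), locked(d_store_lab), open(d_hall_lab)}

== RESULT ==
["at(lab)", "locked(d_hall_store)", "locked(d_store_lab)", "open(d_hall_lab)"]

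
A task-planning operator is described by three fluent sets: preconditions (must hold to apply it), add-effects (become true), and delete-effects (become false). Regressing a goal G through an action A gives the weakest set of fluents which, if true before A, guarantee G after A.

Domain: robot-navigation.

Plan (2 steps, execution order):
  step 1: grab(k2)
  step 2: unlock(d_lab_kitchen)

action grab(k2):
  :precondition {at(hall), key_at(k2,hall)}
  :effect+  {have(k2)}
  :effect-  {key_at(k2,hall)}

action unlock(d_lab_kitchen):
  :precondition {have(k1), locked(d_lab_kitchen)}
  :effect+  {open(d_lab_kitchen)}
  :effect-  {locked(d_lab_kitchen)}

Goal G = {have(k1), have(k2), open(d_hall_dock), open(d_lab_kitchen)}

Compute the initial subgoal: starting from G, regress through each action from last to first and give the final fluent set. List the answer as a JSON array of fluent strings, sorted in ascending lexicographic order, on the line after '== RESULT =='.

Regress step by step:
  through step 2 (unlock(d_lab_kitchen)): drop {open(d_lab_kitchen)}, keep {have(k1), have(k2), open(d_hall_dock)}, require {have(k1), locked(d_lab_kitchen)}
    → {have(k1), have(k2), locked(d_lab_kitchen), open(d_hall_dock)}
  through step 1 (grab(k2)): drop {have(k2)}, keep {have(k1), locked(d_lab_kitchen), open(d_hall_dock)}, require {at(hall), key_at(k2,hall)}
    → {at(hall), have(k1), key_at(k2,hall), locked(d_lab_kitchen), open(d_hall_dock)}

== RESULT ==
["at(hall)", "have(k1)", "key_at(k2,hall)", "locked(d_lab_kitchen)", "open(d_hall_dock)"]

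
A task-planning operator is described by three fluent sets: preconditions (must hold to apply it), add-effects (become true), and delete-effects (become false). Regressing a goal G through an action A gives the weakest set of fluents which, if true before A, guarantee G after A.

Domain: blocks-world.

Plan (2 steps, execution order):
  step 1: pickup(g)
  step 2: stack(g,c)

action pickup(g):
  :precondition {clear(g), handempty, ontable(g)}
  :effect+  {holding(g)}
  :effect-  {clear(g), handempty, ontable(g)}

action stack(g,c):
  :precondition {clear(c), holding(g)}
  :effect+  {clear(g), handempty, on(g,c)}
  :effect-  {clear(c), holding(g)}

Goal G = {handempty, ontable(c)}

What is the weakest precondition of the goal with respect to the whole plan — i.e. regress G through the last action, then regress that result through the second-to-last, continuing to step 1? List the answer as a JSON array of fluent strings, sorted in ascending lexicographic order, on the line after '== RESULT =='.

Work backward from the goal:
  through step 2 (stack(g,c)): drop {handempty}, keep {ontable(c)}, require {clear(c), holding(g)}
    → {clear(c), holding(g), ontable(c)}
  through step 1 (pickup(g)): drop {holding(g)}, keep {clear(c), ontable(c)}, require {clear(g), handempty, ontable(g)}
    → {clear(c), clear(g), handempty, ontable(c), ontable(g)}

== RESULT ==
["clear(c)", "clear(g)", "handempty", "ontable(c)", "ontable(g)"]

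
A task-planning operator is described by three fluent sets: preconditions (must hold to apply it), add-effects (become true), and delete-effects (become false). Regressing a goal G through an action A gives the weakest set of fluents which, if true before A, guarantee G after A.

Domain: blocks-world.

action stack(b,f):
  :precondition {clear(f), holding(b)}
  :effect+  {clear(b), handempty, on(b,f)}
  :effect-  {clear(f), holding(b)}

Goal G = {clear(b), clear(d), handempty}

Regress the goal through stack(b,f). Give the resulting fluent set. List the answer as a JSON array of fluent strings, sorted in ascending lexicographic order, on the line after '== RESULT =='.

Compute (G \ add) ∪ pre:
  G ∩ del = {}  (empty — regression defined)
  G \ add = {clear(b), clear(d), handempty} \ {clear(b), handempty, on(b,f)} = {clear(d)}
  ∪ pre   = {clear(d)} ∪ {clear(f), holding(b)}
          = {clear(d), clear(f), holding(b)}

== RESULT ==
["clear(d)", "clear(f)", "holding(b)"]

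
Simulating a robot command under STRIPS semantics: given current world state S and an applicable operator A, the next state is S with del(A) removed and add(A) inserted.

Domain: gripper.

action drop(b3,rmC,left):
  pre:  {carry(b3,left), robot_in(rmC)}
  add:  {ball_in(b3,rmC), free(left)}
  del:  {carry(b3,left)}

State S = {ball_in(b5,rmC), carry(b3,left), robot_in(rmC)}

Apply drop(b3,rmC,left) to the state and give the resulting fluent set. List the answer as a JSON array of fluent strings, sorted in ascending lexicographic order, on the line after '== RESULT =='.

Compute (S \ del) ∪ add:
  pre ⊆ S: {carry(b3,left), robot_in(rmC)} ⊆ S  — applicable
  S \ del = {ball_in(b5,rmC), robot_in(rmC)}
  ∪ add   = {ball_in(b3,rmC), ball_in(b5,rmC), free(left), robot_in(rmC)}

== RESULT ==
["ball_in(b3,rmC)", "ball_in(b5,rmC)", "free(left)", "robot_in(rmC)"]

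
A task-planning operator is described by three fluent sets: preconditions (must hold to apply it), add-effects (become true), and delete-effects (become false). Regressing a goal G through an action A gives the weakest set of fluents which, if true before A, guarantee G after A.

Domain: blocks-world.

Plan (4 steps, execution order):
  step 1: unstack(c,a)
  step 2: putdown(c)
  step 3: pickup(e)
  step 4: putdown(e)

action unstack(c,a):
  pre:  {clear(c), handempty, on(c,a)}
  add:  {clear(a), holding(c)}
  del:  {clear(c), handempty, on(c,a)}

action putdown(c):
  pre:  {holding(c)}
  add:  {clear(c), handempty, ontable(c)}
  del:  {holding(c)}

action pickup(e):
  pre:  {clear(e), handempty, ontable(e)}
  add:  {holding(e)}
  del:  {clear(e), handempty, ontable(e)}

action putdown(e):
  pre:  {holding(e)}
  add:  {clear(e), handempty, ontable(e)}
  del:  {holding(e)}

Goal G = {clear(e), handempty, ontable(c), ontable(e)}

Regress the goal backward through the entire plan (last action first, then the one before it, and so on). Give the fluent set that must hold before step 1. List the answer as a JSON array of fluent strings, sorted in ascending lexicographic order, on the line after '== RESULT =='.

Regress step by step:
  through step 4 (putdown(e)): drop {clear(e), handempty, ontable(e)}, keep {ontable(c)}, require {holding(e)}
    → {holding(e), ontable(c)}
  through step 3 (pickup(e)): drop {holding(e)}, keep {ontable(c)}, require {clear(e), handempty, ontable(e)}
    → {clear(e), handempty, ontable(c), ontable(e)}
  through step 2 (putdown(c)): drop {handempty, ontable(c)}, keep {clear(e), ontable(e)}, require {holding(c)}
    → {clear(e), holding(c), ontable(e)}
  through step 1 (unstack(c,a)): drop {holding(c)}, keep {clear(e), ontable(e)}, require {clear(c), handempty, on(c,a)}
    → {clear(c), clear(e), handempty, on(c,a), ontable(e)}

== RESULT ==
["clear(c)", "clear(e)", "handempty", "on(c,a)", "ontable(e)"]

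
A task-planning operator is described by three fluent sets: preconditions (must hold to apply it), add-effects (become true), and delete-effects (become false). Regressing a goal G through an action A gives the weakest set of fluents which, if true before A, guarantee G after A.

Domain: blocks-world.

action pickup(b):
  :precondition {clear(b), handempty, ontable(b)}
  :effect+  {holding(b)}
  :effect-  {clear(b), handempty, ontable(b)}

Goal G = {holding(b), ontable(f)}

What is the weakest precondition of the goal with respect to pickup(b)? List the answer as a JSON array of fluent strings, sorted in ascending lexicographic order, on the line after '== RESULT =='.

Regress:
  G ∩ del = {}  (empty — regression defined)
  G \ add = {holding(b), ontable(f)} \ {holding(b)} = {ontable(f)}
  ∪ pre   = {ontable(f)} ∪ {clear(b), handempty, ontable(b)}
          = {clear(b), handempty, ontable(b), ontable(f)}

== RESULT ==
["clear(b)", "handempty", "ontable(b)", "ontable(f)"]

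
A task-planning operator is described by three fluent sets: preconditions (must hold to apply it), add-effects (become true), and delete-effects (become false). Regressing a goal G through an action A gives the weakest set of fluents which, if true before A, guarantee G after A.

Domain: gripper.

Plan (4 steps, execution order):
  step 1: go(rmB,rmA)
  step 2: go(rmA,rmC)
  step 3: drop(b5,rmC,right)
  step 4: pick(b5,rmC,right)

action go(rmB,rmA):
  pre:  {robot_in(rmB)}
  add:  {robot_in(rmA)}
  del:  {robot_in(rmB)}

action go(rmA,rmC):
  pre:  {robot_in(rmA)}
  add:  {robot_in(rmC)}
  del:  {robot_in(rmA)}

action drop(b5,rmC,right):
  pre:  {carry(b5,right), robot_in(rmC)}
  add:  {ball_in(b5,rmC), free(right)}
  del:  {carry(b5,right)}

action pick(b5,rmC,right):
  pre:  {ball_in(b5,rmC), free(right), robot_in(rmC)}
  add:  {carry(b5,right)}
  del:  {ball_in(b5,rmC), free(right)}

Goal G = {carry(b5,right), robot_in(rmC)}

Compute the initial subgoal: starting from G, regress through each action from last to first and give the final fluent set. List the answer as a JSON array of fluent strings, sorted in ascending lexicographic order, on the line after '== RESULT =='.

Regress step by step:
  through step 4 (pick(b5,rmC,right)): drop {carry(b5,right)}, keep {robot_in(rmC)}, require {ball_in(b5,rmC), free(right), robot_in(rmC)}
    → {ball_in(b5,rmC), free(right), robot_in(rmC)}
  through step 3 (drop(b5,rmC,right)): drop {ball_in(b5,rmC), free(right)}, keep {robot_in(rmC)}, require {carry(b5,right), robot_in(rmC)}
    → {carry(b5,right), robot_in(rmC)}
  through step 2 (go(rmA,rmC)): drop {robot_in(rmC)}, keep {carry(b5,right)}, require {robot_in(rmA)}
    → {carry(b5,right), robot_in(rmA)}
  through step 1 (go(rmB,rmA)): drop {robot_in(rmA)}, keep {carry(b5,right)}, require {robot_in(rmB)}
    → {carry(b5,right), robot_in(rmB)}

== RESULT ==
["carry(b5,right)", "robot_in(rmB)"]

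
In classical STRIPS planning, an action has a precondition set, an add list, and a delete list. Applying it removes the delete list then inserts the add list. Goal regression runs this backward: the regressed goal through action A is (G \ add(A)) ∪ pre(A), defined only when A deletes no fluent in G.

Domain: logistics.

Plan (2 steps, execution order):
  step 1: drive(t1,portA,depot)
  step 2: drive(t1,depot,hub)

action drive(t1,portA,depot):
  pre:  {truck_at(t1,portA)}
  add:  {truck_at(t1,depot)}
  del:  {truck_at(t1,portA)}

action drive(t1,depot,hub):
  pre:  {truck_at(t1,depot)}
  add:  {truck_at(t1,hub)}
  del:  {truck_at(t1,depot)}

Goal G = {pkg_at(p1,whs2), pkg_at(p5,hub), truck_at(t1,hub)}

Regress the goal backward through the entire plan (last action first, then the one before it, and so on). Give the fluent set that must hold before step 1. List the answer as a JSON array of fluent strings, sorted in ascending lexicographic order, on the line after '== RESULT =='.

Regress step by step:
  through step 2 (drive(t1,depot,hub)): drop {truck_at(t1,hub)}, keep {pkg_at(p1,whs2), pkg_at(p5,hub)}, require {truck_at(t1,depot)}
    → {pkg_at(p1,whs2), pkg_at(p5,hub), truck_at(t1,depot)}
  through step 1 (drive(t1,portA,depot)): drop {truck_at(t1,depot)}, keep {pkg_at(p1,whs2), pkg_at(p5,hub)}, require {truck_at(t1,portA)}
    → {pkg_at(p1,whs2), pkg_at(p5,hub), truck_at(t1,portA)}

== RESULT ==
["pkg_at(p1,whs2)", "pkg_at(p5,hub)", "truck_at(t1,portA)"]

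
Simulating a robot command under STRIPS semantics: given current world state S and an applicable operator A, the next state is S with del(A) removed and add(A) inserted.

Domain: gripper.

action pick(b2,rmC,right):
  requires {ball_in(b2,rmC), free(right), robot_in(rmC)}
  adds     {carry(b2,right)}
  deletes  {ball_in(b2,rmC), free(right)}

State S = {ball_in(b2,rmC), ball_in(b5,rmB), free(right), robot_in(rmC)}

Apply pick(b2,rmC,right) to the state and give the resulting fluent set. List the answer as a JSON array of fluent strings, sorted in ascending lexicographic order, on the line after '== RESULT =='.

Compute (S \ del) ∪ add:
  pre ⊆ S: {ball_in(b2,rmC), free(right), robot_in(rmC)} ⊆ S  — applicable
  S \ del = {ball_in(b5,rmB), robot_in(rmC)}
  ∪ add   = {ball_in(b5,rmB), carry(b2,right), robot_in(rmC)}

== RESULT ==
["ball_in(b5,rmB)", "carry(b2,right)", "robot_in(rmC)"]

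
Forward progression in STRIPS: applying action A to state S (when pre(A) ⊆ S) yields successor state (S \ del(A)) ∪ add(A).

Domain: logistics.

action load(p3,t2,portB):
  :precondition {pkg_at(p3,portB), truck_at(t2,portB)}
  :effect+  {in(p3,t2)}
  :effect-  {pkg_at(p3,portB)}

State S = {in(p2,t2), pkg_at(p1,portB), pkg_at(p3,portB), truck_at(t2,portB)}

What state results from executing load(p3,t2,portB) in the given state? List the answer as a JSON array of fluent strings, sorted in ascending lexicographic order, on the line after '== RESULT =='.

Progress:
  pre ⊆ S: {pkg_at(p3,portB), truck_at(t2,portB)} ⊆ S  — applicable
  S \ del = {in(p2,t2), pkg_at(p1,portB), truck_at(t2,portB)}
  ∪ add   = {in(p2,t2), in(p3,t2), pkg_at(p1,portB), truck_at(t2,portB)}

== RESULT ==
["in(p2,t2)", "in(p3,t2)", "pkg_at(p1,portB)", "truck_at(t2,portB)"]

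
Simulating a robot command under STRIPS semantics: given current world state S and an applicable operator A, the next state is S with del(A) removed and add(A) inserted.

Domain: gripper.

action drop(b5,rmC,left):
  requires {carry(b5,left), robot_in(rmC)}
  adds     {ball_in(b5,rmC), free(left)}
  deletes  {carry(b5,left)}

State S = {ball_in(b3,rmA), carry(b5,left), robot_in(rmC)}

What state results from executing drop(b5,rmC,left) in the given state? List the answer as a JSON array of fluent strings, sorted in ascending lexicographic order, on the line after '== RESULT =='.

Progress:
  pre ⊆ S: {carry(b5,left), robot_in(rmC)} ⊆ S  — applicable
  S \ del = {ball_in(b3,rmA), robot_in(rmC)}
  ∪ add   = {ball_in(b3,rmA), ball_in(b5,rmC), free(left), robot_in(rmC)}

== RESULT ==
["ball_in(b3,rmA)", "ball_in(b5,rmC)", "free(left)", "robot_in(rmC)"]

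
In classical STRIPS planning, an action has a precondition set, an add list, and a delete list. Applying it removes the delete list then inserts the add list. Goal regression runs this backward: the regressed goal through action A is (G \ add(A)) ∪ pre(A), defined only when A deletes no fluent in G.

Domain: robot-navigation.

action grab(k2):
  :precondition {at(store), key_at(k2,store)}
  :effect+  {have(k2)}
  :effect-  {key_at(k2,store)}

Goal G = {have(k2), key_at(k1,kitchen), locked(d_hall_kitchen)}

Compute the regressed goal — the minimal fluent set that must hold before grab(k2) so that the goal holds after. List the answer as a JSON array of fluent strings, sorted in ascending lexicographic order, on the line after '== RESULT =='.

Regress:
  G ∩ del = {}  (empty — regression defined)
  G \ add = {have(k2), key_at(k1,kitchen), locked(d_hall_kitchen)} \ {have(k2)} = {key_at(k1,kitchen), locked(d_hall_kitchen)}
  ∪ pre   = {key_at(k1,kitchen), locked(d_hall_kitchen)} ∪ {at(store), key_at(k2,store)}
          = {at(store), key_at(k1,kitchen), key_at(k2,store), locked(d_hall_kitchen)}

== RESULT ==
["at(store)", "key_at(k1,kitchen)", "key_at(k2,store)", "locked(d_hall_kitchen)"]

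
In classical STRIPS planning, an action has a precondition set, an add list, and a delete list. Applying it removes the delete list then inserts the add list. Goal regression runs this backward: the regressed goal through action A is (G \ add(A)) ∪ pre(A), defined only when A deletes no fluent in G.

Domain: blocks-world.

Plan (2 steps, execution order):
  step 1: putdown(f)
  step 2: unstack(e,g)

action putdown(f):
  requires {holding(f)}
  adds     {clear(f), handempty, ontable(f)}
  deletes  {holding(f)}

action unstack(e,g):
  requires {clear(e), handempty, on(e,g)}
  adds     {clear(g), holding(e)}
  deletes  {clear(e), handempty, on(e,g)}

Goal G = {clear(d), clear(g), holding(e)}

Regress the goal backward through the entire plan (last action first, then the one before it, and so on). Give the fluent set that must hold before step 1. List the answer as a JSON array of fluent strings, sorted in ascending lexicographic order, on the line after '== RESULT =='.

Work backward from the goal:
  through step 2 (unstack(e,g)): drop {clear(g), holding(e)}, keep {clear(d)}, require {clear(e), handempty, on(e,g)}
    → {clear(d), clear(e), handempty, on(e,g)}
  through step 1 (putdown(f)): drop {handempty}, keep {clear(d), clear(e), on(e,g)}, require {holding(f)}
    → {clear(d), clear(e), holding(f), on(e,g)}

== RESULT ==
["clear(d)", "clear(e)", "holding(f)", "on(e,g)"]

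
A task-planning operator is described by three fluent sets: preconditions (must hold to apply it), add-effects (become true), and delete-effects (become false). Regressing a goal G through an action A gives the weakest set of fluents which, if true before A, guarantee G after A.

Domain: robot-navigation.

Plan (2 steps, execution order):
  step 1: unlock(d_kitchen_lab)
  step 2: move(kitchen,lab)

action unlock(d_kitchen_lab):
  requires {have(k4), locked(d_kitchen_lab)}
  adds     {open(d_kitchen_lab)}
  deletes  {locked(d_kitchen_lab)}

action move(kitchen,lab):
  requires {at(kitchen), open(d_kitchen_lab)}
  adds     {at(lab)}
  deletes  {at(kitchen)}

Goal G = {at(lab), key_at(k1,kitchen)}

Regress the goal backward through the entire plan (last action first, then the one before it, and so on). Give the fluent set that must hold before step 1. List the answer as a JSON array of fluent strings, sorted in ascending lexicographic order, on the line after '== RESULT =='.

Work backward from the goal:
  through step 2 (move(kitchen,lab)): drop {at(lab)}, keep {key_at(k1,kitchen)}, require {at(kitchen), open(d_kitchen_lab)}
    → {at(kitchen), key_at(k1,kitchen), open(d_kitchen_lab)}
  through step 1 (unlock(d_kitchen_lab)): drop {open(d_kitchen_lab)}, keep {at(kitchen), key_at(k1,kitchen)}, require {have(k4), locked(d_kitchen_lab)}
    → {at(kitchen), have(k4), key_at(k1,kitchen), locked(d_kitchen_lab)}

== RESULT ==
["at(kitchen)", "have(k4)", "key_at(k1,kitchen)", "locked(d_kitchen_lab)"]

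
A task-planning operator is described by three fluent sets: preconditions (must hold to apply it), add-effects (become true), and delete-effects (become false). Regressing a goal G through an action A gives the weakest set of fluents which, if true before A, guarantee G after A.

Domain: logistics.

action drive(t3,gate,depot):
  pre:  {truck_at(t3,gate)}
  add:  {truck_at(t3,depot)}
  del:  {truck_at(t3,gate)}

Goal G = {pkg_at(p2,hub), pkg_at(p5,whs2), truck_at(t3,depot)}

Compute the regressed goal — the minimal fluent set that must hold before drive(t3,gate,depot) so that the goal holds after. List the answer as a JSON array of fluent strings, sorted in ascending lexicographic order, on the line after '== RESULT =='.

Compute (G \ add) ∪ pre:
  G ∩ del = {}  (empty — regression defined)
  G \ add = {pkg_at(p2,hub), pkg_at(p5,whs2), truck_at(t3,depot)} \ {truck_at(t3,depot)} = {pkg_at(p2,hub), pkg_at(p5,whs2)}
  ∪ pre   = {pkg_at(p2,hub), pkg_at(p5,whs2)} ∪ {truck_at(t3,gate)}
          = {pkg_at(p2,hub), pkg_at(p5,whs2), truck_at(t3,gate)}

== RESULT ==
["pkg_at(p2,hub)", "pkg_at(p5,whs2)", "truck_at(t3,gate)"]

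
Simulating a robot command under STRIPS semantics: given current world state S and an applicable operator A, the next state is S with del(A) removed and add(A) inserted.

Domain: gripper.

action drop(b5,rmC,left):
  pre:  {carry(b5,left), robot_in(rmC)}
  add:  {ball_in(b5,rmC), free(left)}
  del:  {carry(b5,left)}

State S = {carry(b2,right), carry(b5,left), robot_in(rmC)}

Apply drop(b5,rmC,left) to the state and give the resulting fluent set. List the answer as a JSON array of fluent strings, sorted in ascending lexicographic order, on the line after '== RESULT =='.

Compute (S \ del) ∪ add:
  pre ⊆ S: {carry(b5,left), robot_in(rmC)} ⊆ S  — applicable
  S \ del = {carry(b2,right), robot_in(rmC)}
  ∪ add   = {ball_in(b5,rmC), carry(b2,right), free(left), robot_in(rmC)}

== RESULT ==
["ball_in(b5,rmC)", "carry(b2,right)", "free(left)", "robot_in(rmC)"]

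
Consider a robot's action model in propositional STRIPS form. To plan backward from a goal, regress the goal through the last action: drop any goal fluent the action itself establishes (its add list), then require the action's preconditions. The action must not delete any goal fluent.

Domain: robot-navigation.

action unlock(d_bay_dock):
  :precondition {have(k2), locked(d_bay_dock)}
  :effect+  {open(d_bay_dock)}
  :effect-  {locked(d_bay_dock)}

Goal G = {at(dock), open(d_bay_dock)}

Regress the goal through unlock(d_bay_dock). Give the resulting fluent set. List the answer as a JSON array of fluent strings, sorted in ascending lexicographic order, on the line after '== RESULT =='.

Regress:
  G ∩ del = {}  (empty — regression defined)
  G \ add = {at(dock), open(d_bay_dock)} \ {open(d_bay_dock)} = {at(dock)}
  ∪ pre   = {at(dock)} ∪ {have(k2), locked(d_bay_dock)}
          = {at(dock), have(k2), locked(d_bay_dock)}

== RESULT ==
["at(dock)", "have(k2)", "locked(d_bay_dock)"]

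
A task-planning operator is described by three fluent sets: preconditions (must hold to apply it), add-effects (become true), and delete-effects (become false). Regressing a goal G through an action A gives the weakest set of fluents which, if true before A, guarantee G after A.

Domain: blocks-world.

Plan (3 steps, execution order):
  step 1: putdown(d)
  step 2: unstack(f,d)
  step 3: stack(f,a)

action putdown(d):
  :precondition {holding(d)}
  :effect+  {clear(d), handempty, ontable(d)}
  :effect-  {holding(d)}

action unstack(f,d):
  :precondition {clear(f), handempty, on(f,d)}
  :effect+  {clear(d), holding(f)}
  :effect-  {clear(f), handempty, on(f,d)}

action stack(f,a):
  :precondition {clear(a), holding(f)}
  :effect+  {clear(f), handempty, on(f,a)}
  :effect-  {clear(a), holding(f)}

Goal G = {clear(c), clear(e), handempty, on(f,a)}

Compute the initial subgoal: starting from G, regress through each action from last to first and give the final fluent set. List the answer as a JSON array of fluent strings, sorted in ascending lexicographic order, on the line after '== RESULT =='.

Regress step by step:
  through step 3 (stack(f,a)): drop {handempty, on(f,a)}, keep {clear(c), clear(e)}, require {clear(a), holding(f)}
    → {clear(a), clear(c), clear(e), holding(f)}
  through step 2 (unstack(f,d)): drop {holding(f)}, keep {clear(a), clear(c), clear(e)}, require {clear(f), handempty, on(f,d)}
    → {clear(a), clear(c), clear(e), clear(f), handempty, on(f,d)}
  through step 1 (putdown(d)): drop {handempty}, keep {clear(a), clear(c), clear(e), clear(f), on(f,d)}, require {holding(d)}
    → {clear(a), clear(c), clear(e), clear(f), holding(d), on(f,d)}

== RESULT ==
["clear(a)", "clear(c)", "clear(e)", "clear(f)", "holding(d)", "on(f,d)"]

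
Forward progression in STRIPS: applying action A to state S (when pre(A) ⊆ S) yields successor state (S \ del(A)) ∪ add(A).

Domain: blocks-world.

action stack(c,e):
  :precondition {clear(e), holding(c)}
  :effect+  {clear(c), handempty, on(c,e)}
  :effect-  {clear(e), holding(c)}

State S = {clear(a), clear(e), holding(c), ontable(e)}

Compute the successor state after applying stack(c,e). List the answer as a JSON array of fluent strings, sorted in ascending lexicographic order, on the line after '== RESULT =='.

Progress:
  pre ⊆ S: {clear(e), holding(c)} ⊆ S  — applicable
  S \ del = {clear(a), ontable(e)}
  ∪ add   = {clear(a), clear(c), handempty, on(c,e), ontable(e)}

== RESULT ==
["clear(a)", "clear(c)", "handempty", "on(c,e)", "ontable(e)"]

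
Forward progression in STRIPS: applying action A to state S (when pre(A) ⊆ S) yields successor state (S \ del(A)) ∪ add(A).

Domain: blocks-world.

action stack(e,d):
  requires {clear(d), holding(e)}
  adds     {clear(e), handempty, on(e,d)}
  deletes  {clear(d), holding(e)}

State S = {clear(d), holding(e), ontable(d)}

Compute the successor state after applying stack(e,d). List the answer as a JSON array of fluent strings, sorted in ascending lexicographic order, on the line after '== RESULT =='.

Compute (S \ del) ∪ add:
  pre ⊆ S: {clear(d), holding(e)} ⊆ S  — applicable
  S \ del = {ontable(d)}
  ∪ add   = {clear(e), handempty, on(e,d), ontable(d)}

== RESULT ==
["clear(e)", "handempty", "on(e,d)", "ontable(d)"]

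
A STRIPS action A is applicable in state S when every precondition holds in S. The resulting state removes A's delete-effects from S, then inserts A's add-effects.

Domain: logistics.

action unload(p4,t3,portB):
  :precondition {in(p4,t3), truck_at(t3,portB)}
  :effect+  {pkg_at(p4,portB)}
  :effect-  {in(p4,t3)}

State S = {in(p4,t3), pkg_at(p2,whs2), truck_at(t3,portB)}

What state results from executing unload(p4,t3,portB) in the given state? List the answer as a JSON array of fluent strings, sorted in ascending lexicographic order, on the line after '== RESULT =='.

Progress:
  pre ⊆ S: {in(p4,t3), truck_at(t3,portB)} ⊆ S  — applicable
  S \ del = {pkg_at(p2,whs2), truck_at(t3,portB)}
  ∪ add   = {pkg_at(p2,whs2), pkg_at(p4,portB), truck_at(t3,portB)}

== RESULT ==
["pkg_at(p2,whs2)", "pkg_at(p4,portB)", "truck_at(t3,portB)"]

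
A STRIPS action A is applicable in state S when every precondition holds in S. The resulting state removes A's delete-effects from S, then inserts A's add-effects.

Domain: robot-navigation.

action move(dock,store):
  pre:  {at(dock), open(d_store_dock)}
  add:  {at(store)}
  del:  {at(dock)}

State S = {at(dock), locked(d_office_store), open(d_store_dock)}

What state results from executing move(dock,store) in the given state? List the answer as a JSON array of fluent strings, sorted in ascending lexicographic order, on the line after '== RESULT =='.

Compute (S \ del) ∪ add:
  pre ⊆ S: {at(dock), open(d_store_dock)} ⊆ S  — applicable
  S \ del = {locked(d_office_store), open(d_store_dock)}
  ∪ add   = {at(store), locked(d_office_store), open(d_store_dock)}

== RESULT ==
["at(store)", "locked(d_office_store)", "open(d_store_dock)"]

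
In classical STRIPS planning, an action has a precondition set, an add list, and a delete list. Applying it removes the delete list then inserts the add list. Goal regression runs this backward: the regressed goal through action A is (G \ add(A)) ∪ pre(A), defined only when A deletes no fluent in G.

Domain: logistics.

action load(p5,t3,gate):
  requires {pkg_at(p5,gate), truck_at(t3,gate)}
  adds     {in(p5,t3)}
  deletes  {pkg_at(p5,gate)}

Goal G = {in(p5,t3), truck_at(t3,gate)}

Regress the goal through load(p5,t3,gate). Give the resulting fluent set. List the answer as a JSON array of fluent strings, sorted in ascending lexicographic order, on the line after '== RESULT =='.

Compute (G \ add) ∪ pre:
  G ∩ del = {}  (empty — regression defined)
  G \ add = {in(p5,t3), truck_at(t3,gate)} \ {in(p5,t3)} = {truck_at(t3,gate)}
  ∪ pre   = {truck_at(t3,gate)} ∪ {pkg_at(p5,gate), truck_at(t3,gate)}
          = {pkg_at(p5,gate), truck_at(t3,gate)}

== RESULT ==
["pkg_at(p5,gate)", "truck_at(t3,gate)"]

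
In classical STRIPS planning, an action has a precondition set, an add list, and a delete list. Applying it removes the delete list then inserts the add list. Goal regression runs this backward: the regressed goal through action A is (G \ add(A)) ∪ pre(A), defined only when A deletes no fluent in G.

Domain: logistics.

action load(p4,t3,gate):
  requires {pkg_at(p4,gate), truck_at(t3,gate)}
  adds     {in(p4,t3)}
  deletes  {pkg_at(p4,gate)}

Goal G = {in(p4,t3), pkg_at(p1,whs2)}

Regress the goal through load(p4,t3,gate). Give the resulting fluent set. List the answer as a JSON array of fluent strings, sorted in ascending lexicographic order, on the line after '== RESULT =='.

Compute (G \ add) ∪ pre:
  G ∩ del = {}  (empty — regression defined)
  G \ add = {in(p4,t3), pkg_at(p1,whs2)} \ {in(p4,t3)} = {pkg_at(p1,whs2)}
  ∪ pre   = {pkg_at(p1,whs2)} ∪ {pkg_at(p4,gate), truck_at(t3,gate)}
          = {pkg_at(p1,whs2), pkg_at(p4,gate), truck_at(t3,gate)}

== RESULT ==
["pkg_at(p1,whs2)", "pkg_at(p4,gate)", "truck_at(t3,gate)"]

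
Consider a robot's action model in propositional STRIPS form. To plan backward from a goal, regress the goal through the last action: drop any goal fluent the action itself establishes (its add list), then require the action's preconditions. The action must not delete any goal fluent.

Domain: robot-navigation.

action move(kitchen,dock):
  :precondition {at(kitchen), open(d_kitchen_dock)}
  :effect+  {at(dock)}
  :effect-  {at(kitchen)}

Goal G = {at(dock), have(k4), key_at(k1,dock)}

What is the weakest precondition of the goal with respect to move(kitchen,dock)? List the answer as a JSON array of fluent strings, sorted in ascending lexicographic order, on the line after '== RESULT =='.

Compute (G \ add) ∪ pre:
  G ∩ del = {}  (empty — regression defined)
  G \ add = {at(dock), have(k4), key_at(k1,dock)} \ {at(dock)} = {have(k4), key_at(k1,dock)}
  ∪ pre   = {have(k4), key_at(k1,dock)} ∪ {at(kitchen), open(d_kitchen_dock)}
          = {at(kitchen), have(k4), key_at(k1,dock), open(d_kitchen_dock)}

== RESULT ==
["at(kitchen)", "have(k4)", "key_at(k1,dock)", "open(d_kitchen_dock)"]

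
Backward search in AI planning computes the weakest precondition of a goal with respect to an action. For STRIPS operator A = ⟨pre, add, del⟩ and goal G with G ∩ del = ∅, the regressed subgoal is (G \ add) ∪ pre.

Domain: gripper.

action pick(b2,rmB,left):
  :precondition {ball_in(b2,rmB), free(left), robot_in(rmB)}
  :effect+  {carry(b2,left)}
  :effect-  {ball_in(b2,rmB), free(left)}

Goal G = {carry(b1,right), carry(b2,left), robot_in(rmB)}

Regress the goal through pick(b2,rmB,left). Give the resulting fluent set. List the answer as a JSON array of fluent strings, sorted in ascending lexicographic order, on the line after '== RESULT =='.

Regress:
  G ∩ del = {}  (empty — regression defined)
  G \ add = {carry(b1,right), carry(b2,left), robot_in(rmB)} \ {carry(b2,left)} = {carry(b1,right), robot_in(rmB)}
  ∪ pre   = {carry(b1,right), robot_in(rmB)} ∪ {ball_in(b2,rmB), free(left), robot_in(rmB)}
          = {ball_in(b2,rmB), carry(b1,right), free(left), robot_in(rmB)}

== RESULT ==
["ball_in(b2,rmB)", "carry(b1,right)", "free(left)", "robot_in(rmB)"]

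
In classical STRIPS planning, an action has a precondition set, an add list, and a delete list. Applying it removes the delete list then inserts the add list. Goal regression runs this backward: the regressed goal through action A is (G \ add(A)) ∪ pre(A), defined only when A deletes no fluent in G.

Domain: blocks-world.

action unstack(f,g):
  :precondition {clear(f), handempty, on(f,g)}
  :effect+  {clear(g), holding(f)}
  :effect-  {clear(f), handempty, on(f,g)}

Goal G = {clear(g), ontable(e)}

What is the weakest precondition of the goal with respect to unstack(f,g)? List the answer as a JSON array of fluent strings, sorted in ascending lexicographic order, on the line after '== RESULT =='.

Regress:
  G ∩ del = {}  (empty — regression defined)
  G \ add = {clear(g), ontable(e)} \ {clear(g), holding(f)} = {ontable(e)}
  ∪ pre   = {ontable(e)} ∪ {clear(f), handempty, on(f,g)}
          = {clear(f), handempty, on(f,g), ontable(e)}

== RESULT ==
["clear(f)", "handempty", "on(f,g)", "ontable(e)"]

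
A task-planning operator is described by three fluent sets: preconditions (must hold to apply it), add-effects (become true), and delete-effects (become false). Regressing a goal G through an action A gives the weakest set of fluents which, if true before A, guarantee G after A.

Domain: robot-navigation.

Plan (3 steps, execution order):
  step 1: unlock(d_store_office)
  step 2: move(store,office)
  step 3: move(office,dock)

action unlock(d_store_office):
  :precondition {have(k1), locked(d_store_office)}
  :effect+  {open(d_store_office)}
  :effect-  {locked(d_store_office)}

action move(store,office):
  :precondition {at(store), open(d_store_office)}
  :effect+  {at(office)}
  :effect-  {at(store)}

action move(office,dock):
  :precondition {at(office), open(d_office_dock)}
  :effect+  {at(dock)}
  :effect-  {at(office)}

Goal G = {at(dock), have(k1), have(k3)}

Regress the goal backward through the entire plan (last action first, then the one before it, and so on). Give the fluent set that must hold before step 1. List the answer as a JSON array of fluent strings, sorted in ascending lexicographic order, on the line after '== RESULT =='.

Regress step by step:
  through step 3 (move(office,dock)): drop {at(dock)}, keep {have(k1), have(k3)}, require {at(office), open(d_office_dock)}
    → {at(office), have(k1), have(k3), open(d_office_dock)}
  through step 2 (move(store,office)): drop {at(office)}, keep {have(k1), have(k3), open(d_office_dock)}, require {at(store), open(d_store_office)}
    → {at(store), have(k1), have(k3), open(d_office_dock), open(d_store_office)}
  through step 1 (unlock(d_store_office)): drop {open(d_store_office)}, keep {at(store), have(k1), have(k3), open(d_office_dock)}, require {have(k1), locked(d_store_office)}
    → {at(store), have(k1), have(k3), locked(d_store_office), open(d_office_dock)}

== RESULT ==
["at(store)", "have(k1)", "have(k3)", "locked(d_store_office)", "open(d_office_dock)"]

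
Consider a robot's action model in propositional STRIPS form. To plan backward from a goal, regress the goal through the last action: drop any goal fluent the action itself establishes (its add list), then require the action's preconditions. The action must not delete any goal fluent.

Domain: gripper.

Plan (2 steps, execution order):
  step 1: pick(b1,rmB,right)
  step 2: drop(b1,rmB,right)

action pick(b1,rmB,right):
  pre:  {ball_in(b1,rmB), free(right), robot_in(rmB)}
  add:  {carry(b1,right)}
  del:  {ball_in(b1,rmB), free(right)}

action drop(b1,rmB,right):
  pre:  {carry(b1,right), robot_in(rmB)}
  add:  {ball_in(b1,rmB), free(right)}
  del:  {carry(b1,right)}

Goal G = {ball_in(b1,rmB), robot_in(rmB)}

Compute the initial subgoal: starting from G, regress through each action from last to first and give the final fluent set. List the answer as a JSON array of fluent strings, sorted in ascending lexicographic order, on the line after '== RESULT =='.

Regress step by step:
  through step 2 (drop(b1,rmB,right)): drop {ball_in(b1,rmB)}, keep {robot_in(rmB)}, require {carry(b1,right), robot_in(rmB)}
    → {carry(b1,right), robot_in(rmB)}
  through step 1 (pick(b1,rmB,right)): drop {carry(b1,right)}, keep {robot_in(rmB)}, require {ball_in(b1,rmB), free(right), robot_in(rmB)}
    → {ball_in(b1,rmB), free(right), robot_in(rmB)}

== RESULT ==
["ball_in(b1,rmB)", "free(right)", "robot_in(rmB)"]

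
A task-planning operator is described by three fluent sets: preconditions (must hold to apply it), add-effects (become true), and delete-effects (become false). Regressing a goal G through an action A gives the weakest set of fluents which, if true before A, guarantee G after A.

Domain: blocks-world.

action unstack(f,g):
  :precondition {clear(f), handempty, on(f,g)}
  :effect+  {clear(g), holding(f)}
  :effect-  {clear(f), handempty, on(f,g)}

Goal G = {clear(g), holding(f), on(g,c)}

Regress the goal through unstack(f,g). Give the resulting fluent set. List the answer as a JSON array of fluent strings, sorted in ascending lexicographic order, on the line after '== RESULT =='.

Regress:
  G ∩ del = {}  (empty — regression defined)
  G \ add = {clear(g), holding(f), on(g,c)} \ {clear(g), holding(f)} = {on(g,c)}
  ∪ pre   = {on(g,c)} ∪ {clear(f), handempty, on(f,g)}
          = {clear(f), handempty, on(f,g), on(g,c)}

== RESULT ==
["clear(f)", "handempty", "on(f,g)", "on(g,c)"]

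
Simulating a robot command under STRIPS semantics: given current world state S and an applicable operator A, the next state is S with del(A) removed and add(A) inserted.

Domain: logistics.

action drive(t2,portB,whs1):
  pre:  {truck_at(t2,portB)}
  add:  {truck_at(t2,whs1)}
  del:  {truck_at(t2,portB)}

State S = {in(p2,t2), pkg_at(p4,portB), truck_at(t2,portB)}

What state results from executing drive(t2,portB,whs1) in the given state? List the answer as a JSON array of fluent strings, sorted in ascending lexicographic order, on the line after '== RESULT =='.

Compute (S \ del) ∪ add:
  pre ⊆ S: {truck_at(t2,portB)} ⊆ S  — applicable
  S \ del = {in(p2,t2), pkg_at(p4,portB)}
  ∪ add   = {in(p2,t2), pkg_at(p4,portB), truck_at(t2,whs1)}

== RESULT ==
["in(p2,t2)", "pkg_at(p4,portB)", "truck_at(t2,whs1)"]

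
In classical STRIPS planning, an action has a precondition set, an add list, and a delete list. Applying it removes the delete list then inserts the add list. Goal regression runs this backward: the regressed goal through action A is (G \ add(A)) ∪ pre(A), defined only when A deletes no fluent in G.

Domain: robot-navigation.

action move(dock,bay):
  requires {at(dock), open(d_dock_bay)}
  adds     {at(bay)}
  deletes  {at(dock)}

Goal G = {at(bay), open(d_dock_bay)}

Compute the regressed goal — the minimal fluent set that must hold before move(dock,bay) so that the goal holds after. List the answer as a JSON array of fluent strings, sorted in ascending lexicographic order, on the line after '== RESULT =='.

Compute (G \ add) ∪ pre:
  G ∩ del = {}  (empty — regression defined)
  G \ add = {at(bay), open(d_dock_bay)} \ {at(bay)} = {open(d_dock_bay)}
  ∪ pre   = {open(d_dock_bay)} ∪ {at(dock), open(d_dock_bay)}
          = {at(dock), open(d_dock_bay)}

== RESULT ==
["at(dock)", "open(d_dock_bay)"]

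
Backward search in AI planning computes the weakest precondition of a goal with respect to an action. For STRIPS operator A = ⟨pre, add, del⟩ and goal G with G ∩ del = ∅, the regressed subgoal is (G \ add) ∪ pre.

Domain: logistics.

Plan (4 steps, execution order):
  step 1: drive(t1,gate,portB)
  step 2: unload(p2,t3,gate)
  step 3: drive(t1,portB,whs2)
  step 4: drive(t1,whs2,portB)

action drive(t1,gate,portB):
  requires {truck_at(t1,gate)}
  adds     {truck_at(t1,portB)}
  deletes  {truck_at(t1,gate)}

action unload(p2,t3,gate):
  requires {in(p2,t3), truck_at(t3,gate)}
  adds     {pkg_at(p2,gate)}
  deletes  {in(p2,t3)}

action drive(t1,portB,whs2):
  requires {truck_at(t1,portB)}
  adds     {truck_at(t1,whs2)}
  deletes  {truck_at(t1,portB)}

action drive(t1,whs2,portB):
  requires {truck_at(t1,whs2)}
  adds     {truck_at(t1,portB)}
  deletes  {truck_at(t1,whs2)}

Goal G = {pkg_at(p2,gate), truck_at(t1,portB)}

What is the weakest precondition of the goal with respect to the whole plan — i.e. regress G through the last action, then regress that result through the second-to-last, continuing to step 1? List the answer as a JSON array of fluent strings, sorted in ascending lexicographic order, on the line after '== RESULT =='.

Regress step by step:
  through step 4 (drive(t1,whs2,portB)): drop {truck_at(t1,portB)}, keep {pkg_at(p2,gate)}, require {truck_at(t1,whs2)}
    → {pkg_at(p2,gate), truck_at(t1,whs2)}
  through step 3 (drive(t1,portB,whs2)): drop {truck_at(t1,whs2)}, keep {pkg_at(p2,gate)}, require {truck_at(t1,portB)}
    → {pkg_at(p2,gate), truck_at(t1,portB)}
  through step 2 (unload(p2,t3,gate)): drop {pkg_at(p2,gate)}, keep {truck_at(t1,portB)}, require {in(p2,t3), truck_at(t3,gate)}
    → {in(p2,t3), truck_at(t1,portB), truck_at(t3,gate)}
  through step 1 (drive(t1,gate,portB)): drop {truck_at(t1,portB)}, keep {in(p2,t3), truck_at(t3,gate)}, require {truck_at(t1,gate)}
    → {in(p2,t3), truck_at(t1,gate), truck_at(t3,gate)}

== RESULT ==
["in(p2,t3)", "truck_at(t1,gate)", "truck_at(t3,gate)"]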